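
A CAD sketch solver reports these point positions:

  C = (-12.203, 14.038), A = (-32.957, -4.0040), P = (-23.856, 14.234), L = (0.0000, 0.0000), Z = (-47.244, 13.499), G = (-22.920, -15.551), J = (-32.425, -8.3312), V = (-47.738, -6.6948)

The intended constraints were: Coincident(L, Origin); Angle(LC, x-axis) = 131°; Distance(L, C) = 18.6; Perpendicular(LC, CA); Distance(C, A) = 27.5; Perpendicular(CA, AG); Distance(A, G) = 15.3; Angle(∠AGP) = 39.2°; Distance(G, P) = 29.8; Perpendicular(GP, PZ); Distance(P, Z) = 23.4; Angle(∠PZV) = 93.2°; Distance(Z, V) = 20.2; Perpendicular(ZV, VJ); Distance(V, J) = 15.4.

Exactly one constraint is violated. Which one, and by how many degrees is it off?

Perpendicular(ZV, VJ) — off by 4.70°.

L = (0.00, 0.00) ✓; LC at 131.0° ✓; |LC| = 18.60 ✓; ∠(LC, CA) = 90.00° ✓; |CA| = 27.50 ✓; ∠(CA, AG) = 90.00° ✓; |AG| = 15.30 ✓; ∠AGP = 39.20° ✓; |GP| = 29.80 ✓; ∠(GP, PZ) = 90.00° ✓; |PZ| = 23.40 ✓; ∠PZV = 93.20° ✓; |ZV| = 20.20 ✓; ∠(ZV, VJ) = 85.30° ✗; |VJ| = 15.40 ✓.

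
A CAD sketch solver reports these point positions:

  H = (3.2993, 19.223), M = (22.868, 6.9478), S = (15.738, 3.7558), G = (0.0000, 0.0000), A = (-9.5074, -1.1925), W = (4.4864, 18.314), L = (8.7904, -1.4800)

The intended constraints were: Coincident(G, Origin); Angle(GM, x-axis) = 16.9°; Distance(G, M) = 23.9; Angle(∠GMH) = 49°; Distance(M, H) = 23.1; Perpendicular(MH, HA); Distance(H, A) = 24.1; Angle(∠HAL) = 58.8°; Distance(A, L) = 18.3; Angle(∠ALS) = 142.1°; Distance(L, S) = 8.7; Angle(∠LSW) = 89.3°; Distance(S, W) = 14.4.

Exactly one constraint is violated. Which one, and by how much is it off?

Distance(S, W) = 14.4 — off by 4.00.

G = (0.00, 0.00) ✓; GM at 16.90° ✓; |GM| = 23.90 ✓; ∠GMH = 49.00° ✓; |MH| = 23.10 ✓; ∠(MH, HA) = 90.00° ✓; |HA| = 24.10 ✓; ∠HAL = 58.80° ✓; |AL| = 18.30 ✓; ∠ALS = 142.1° ✓; |LS| = 8.700 ✓; ∠LSW = 89.30° ✓; |SW| = 18.40 ✗.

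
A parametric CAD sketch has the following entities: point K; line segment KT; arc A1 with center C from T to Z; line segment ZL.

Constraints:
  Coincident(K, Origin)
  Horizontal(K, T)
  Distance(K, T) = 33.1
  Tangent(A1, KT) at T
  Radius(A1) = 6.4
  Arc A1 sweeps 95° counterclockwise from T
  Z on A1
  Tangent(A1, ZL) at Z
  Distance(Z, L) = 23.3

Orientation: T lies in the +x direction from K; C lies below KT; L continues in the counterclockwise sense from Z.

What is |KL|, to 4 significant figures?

41.68

K is at the origin; KT is horizontal with |KT| = 33.1 and T on the +x side, so T = (33.10, 0.000). A1 meets KT tangentially, so CT is at right angles to KT, so C = T + (0, -6.4) = (33.10, -6.400). On A1, T sits at bearing 90° from C; a 95° counterclockwise sweep puts Z at bearing 185°, so Z = C + 6.4·(cos 185°, sin 185°) = (26.72, -6.958). The tangent condition forces CZ to be normal to ZL, so ZL runs along (−sin 185°, cos 185°); with |ZL| = 23.3, L = (28.76, -30.17). Then |KL| = |L − K| = 41.68.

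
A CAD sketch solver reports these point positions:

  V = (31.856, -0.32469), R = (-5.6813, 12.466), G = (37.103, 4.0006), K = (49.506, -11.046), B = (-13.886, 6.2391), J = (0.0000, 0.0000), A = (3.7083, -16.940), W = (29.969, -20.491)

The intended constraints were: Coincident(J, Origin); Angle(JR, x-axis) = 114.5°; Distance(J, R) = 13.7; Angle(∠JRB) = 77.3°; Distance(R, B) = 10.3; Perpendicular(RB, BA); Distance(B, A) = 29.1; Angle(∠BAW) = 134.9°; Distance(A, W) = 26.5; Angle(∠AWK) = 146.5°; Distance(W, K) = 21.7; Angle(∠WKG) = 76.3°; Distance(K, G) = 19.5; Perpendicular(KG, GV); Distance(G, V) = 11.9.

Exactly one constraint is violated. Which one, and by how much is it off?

Distance(G, V) = 11.9 — off by 5.10.

J = (0.00, 0.00) ✓; JR at 114.5° ✓; |JR| = 13.70 ✓; ∠JRB = 77.30° ✓; |RB| = 10.30 ✓; ∠(RB, BA) = 90.00° ✓; |BA| = 29.10 ✓; ∠BAW = 134.9° ✓; |AW| = 26.50 ✓; ∠AWK = 146.5° ✓; |WK| = 21.70 ✓; ∠WKG = 76.30° ✓; |KG| = 19.50 ✓; ∠(KG, GV) = 90.00° ✓; |GV| = 6.800 ✗.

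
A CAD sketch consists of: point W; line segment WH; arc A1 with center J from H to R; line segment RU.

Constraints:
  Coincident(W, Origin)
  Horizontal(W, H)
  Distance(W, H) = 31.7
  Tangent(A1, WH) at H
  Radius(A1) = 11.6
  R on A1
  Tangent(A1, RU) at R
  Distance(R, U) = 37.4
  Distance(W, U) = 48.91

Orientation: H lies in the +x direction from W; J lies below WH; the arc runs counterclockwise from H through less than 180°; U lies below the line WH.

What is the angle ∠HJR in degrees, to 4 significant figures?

81.04°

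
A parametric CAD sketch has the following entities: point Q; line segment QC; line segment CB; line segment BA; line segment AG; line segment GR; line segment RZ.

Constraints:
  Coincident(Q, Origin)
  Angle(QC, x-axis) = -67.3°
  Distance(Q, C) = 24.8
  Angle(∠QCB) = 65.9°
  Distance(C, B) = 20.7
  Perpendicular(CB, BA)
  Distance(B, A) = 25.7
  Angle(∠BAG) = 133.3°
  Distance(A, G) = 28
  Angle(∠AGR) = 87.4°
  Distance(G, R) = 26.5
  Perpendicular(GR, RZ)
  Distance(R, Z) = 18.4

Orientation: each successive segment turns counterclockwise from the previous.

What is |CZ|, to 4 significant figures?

13.16

Q is at the origin; QC runs at -67.3° with length 24.8, so C = (9.570, -22.88). ∠QCB = 65.9° gives CB at 46.80° from the x-axis; with |CB| = 20.7, B = (23.74, -7.789). CB ⟂ BA, so BA runs at 136.8°; with |BA| = 25.7, A = (5.006, 9.804). ∠BAG = 133.3° gives AG at -176.5° from the x-axis; with |AG| = 28.0, G = (-22.94, 8.094). ∠AGR = 87.4° gives GR at -83.90° from the x-axis; with |GR| = 26.5, R = (-20.13, -18.26). The perpendicularity gives RZ at right angles to GR, so RZ runs at 6.100°; with |RZ| = 18.4, Z = (-1.830, -16.30). Then |CZ| = |Z − C| = 13.16.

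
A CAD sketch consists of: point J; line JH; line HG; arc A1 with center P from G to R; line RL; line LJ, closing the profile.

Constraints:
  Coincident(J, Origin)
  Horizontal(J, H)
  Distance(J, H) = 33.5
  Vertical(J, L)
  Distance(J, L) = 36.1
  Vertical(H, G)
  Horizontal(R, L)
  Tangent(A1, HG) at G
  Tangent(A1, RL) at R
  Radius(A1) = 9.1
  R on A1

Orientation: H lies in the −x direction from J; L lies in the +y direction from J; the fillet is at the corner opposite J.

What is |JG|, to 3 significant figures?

43.0

The virtual corner opposite J is at (-33.5, 36.1). A1 meets HG tangentially, so PG is at right angles to HG and since A1 is tangent to RL there, PR ⟂ RL, with radius 9.1, so the center P sits 9.1 in from both sides at P = (-24.4, 27.0). That places the tangent points at G = (-33.5, 27.0) on HG and R = (-24.4, 36.1) on RL. Then |JG| = |G − J| = 43.0.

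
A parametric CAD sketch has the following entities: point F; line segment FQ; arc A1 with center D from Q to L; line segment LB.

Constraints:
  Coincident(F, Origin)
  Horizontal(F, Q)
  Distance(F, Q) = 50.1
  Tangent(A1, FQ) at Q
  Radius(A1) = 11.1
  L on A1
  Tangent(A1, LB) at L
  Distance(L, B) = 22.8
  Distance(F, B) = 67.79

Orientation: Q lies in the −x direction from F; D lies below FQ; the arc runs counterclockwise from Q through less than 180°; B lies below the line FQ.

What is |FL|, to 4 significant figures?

62.39

Checks: |DL| = 11.10 ✓; ∠(DL, LB) = 90.00° ✓; |LB| = 22.80 ✓; |FB| = 67.79 ✓.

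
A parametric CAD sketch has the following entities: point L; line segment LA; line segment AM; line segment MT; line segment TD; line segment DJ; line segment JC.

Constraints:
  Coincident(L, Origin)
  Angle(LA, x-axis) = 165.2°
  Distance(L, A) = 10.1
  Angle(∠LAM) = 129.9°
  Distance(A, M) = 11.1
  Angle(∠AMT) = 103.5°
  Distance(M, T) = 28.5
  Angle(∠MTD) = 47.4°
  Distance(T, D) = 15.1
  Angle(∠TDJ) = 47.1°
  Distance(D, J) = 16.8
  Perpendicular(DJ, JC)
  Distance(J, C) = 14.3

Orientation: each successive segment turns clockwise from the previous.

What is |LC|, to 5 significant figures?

37.820

L is at the origin; LA runs at 165.2° with length 10.1, so A = (-9.7649, 2.5800). ∠LAM = 129.9° gives AM at 115.10° from the x-axis; with |AM| = 11.1, M = (-14.474, 12.632). ∠AMT = 103.5° gives MT at 38.600° from the x-axis; with |MT| = 28.5, T = (7.7998, 30.412). ∠MTD = 47.4° gives TD at -94.000° from the x-axis; with |TD| = 15.1, D = (6.7465, 15.349). ∠TDJ = 47.1° gives DJ at 133.10° from the x-axis; with |DJ| = 16.8, J = (-4.7325, 27.616). DJ ⟂ JC, so JC runs at 43.100°; with |JC| = 14.3, C = (5.7088, 37.387). Then |LC| = |C − L| = 37.820.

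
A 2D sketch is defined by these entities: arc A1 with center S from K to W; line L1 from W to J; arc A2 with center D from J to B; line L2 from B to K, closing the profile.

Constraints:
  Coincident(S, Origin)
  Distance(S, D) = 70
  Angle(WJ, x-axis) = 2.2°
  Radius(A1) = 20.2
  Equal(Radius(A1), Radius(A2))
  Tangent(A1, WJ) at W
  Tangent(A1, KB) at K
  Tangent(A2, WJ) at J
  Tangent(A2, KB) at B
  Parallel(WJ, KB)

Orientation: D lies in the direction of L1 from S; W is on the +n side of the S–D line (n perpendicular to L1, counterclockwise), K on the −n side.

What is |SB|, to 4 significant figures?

72.86

The slot axis is L1's direction at 2.2°, so u = (cos 2.2°, sin 2.2°) = (0.9993, 0.03839) and n = (−sin 2.2°, cos 2.2°) = (-0.03839, 0.9993). S is at the origin and D lies 70.0 along u from S, so D = 70.0·u = (69.95, 2.687). Tangency of A1 to both parallel lines with radius 20.2 puts W and K at S ± 20.2·n: W = (-0.7754, 20.19), K = (0.7754, -20.19). Equal radii place J and B the same way about D: J = D + 20.2·n = (69.17, 22.87), B = D − 20.2·n = (70.72, -17.50). Then |SB| = |B − S| = 72.86.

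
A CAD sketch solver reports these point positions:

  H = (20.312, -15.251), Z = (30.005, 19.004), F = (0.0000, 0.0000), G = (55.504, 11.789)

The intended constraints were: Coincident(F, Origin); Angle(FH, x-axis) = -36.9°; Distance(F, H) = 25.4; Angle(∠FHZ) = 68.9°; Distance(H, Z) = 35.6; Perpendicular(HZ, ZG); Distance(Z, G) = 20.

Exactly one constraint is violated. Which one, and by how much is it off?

Distance(Z, G) = 20 — off by 6.50.

F = (0.00, 0.00) ✓; FH at -36.90° ✓; |FH| = 25.40 ✓; ∠FHZ = 68.90° ✓; |HZ| = 35.60 ✓; ∠(HZ, ZG) = 90.00° ✓; |ZG| = 26.50 ✗.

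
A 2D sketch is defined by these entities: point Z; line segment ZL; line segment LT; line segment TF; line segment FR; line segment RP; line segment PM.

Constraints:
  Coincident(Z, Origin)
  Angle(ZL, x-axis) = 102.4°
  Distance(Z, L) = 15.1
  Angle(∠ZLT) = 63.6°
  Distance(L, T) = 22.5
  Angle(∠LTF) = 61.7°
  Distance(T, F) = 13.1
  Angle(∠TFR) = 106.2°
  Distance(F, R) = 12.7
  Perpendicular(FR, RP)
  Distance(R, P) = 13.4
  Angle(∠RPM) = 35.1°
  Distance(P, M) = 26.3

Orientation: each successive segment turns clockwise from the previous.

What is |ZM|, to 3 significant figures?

12.1

The perpendicularity gives RP at right angles to FR, so RP runs at 63.9°; with |RP| = 13.4, P = (4.26, 17.2). ∠RPM = 35.1° gives PM at -81.0° from the x-axis; with |PM| = 26.3, M = (8.38, -8.74). Then |ZM| = |M − Z| = 12.1.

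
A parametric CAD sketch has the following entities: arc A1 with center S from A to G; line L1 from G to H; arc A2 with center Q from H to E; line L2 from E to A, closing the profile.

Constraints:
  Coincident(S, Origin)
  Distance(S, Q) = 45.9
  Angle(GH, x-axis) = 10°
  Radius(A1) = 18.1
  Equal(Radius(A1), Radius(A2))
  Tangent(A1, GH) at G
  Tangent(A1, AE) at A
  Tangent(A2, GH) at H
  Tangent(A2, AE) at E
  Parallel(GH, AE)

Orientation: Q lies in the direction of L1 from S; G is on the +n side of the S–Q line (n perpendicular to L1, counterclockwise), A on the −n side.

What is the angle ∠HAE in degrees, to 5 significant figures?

38.262°

The slot axis is L1's direction at 10.0°, so u = (cos 10.0°, sin 10.0°) = (0.98481, 0.17365) and n = (−sin 10.0°, cos 10.0°) = (-0.17365, 0.98481). S is at the origin and Q lies 45.9 along u from S, so Q = 45.9·u = (45.203, 7.9705). Tangency of A1 to both parallel lines with radius 18.1 puts G and A at S ± 18.1·n: G = (-3.1430, 17.825), A = (3.1430, -17.825). Equal radii place H and E the same way about Q: H = Q + 18.1·n = (42.060, 25.795), E = Q − 18.1·n = (48.346, -9.8546). Then cos ∠HAE = AH·AE / (|AH||AE|), giving 38.262°.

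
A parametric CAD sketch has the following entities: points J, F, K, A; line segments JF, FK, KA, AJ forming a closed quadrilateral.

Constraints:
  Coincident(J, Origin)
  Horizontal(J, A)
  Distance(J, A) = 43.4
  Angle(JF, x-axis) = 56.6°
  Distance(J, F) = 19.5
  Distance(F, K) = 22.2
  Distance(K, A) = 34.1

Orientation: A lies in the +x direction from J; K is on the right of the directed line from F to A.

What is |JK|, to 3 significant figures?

11.5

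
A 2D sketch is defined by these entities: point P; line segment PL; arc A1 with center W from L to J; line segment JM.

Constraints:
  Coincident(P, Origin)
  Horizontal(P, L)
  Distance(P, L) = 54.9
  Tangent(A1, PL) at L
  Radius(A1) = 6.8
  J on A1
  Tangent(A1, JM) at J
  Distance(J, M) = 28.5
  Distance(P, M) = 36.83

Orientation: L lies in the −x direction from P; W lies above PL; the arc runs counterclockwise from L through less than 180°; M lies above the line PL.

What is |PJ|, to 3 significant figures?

50.2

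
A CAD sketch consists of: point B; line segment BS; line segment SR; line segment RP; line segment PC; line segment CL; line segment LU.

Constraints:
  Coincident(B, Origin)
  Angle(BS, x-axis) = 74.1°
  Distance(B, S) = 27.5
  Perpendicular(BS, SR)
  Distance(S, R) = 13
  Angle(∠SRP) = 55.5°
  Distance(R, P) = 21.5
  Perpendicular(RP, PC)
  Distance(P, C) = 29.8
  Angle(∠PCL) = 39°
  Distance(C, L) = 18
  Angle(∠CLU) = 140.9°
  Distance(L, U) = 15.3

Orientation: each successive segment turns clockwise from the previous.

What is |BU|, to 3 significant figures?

20.5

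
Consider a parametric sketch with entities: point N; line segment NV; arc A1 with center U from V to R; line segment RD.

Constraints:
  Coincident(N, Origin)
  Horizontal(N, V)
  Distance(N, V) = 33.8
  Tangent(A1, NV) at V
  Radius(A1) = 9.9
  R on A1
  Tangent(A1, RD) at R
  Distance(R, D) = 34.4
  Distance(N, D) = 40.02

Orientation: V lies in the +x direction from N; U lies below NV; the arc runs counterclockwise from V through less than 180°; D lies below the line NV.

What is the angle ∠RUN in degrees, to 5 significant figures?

5.3492°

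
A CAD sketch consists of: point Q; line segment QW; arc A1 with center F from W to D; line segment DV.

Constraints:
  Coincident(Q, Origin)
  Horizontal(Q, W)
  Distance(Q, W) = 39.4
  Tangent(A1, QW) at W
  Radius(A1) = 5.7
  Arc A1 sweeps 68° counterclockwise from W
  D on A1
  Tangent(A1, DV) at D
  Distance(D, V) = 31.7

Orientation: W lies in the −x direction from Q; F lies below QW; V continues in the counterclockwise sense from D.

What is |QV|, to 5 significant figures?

65.461

Q is at the origin; QW is horizontal with |QW| = 39.4 and W on the −x side, so W = (-39.400, 0.0000). The tangent condition forces FW to be normal to QW, so F = W + (0, -5.7) = (-39.400, -5.7000). On A1, W sits at bearing 90° from F; a 68° counterclockwise sweep puts D at bearing 158°, so D = F + 5.7·(cos 158°, sin 158°) = (-44.685, -3.5647). Tangency of A1 to DV means the radius FD is perpendicular to DV, so DV runs along (−sin 158°, cos 158°); with |DV| = 31.7, V = (-56.560, -32.956). Then |QV| = |V − Q| = 65.461.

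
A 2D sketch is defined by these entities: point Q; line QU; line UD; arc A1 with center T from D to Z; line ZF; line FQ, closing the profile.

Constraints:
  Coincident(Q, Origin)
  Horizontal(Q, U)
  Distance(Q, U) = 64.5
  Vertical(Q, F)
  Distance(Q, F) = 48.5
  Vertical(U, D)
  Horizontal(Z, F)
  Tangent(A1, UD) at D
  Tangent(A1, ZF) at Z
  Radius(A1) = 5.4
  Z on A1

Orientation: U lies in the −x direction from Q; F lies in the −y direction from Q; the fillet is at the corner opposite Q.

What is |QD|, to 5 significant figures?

77.575

The virtual corner opposite Q is at (-64.500, -48.500). Since A1 is tangent to UD there, TD ⟂ UD and since A1 is tangent to ZF there, TZ ⟂ ZF, with radius 5.4, so the center T sits 5.4 in from both sides at T = (-59.100, -43.100). That places the tangent points at D = (-64.500, -43.100) on UD and Z = (-59.100, -48.500) on ZF. Then |QD| = |D − Q| = 77.575.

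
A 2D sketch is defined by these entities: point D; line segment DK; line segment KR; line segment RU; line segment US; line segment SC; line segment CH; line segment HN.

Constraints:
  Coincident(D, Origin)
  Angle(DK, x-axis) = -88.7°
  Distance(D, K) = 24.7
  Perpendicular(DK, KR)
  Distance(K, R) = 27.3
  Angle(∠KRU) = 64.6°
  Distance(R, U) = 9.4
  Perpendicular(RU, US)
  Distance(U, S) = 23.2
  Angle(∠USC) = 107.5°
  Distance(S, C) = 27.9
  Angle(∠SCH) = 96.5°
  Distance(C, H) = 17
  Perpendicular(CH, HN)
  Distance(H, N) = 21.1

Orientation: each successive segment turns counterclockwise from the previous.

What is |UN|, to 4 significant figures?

16.09

∠SCH = 96.5° gives CH at 2.700° from the x-axis; with |CH| = 17.0, H = (24.35, -52.84). CH ⟂ HN, so HN runs at 92.70°; with |HN| = 21.1, N = (23.35, -31.76). Then |UN| = |N − U| = 16.09.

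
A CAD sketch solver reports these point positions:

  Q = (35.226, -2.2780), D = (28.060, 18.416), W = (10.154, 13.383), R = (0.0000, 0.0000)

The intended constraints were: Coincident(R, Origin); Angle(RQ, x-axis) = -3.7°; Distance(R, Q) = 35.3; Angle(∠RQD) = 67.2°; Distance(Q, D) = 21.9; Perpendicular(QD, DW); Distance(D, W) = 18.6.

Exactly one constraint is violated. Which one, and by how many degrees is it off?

Perpendicular(QD, DW) — off by 3.40°.

R = (0.00, 0.00) ✓; RQ at -3.700° ✓; |RQ| = 35.30 ✓; ∠RQD = 67.20° ✓; |QD| = 21.90 ✓; ∠(QD, DW) = 86.60° ✗; |DW| = 18.60 ✓.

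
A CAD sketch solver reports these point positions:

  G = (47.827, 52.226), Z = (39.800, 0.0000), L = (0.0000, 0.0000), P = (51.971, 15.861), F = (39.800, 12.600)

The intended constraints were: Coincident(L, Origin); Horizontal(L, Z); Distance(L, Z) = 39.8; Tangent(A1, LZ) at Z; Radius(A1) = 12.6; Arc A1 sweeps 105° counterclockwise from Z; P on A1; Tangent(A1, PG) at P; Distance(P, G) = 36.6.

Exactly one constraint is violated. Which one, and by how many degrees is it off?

Tangent(A1, PG) at P — off by 8.50°.

L = (0.00, 0.00) ✓; L.y = 0.00, Z.y = 0.00 ✓; |LZ| = 39.80 ✓; ∠(FZ, ZL) = 90.00° ✓; |FZ| = 12.60 ✓; bearing(F→P) − bearing(F→Z) = 105.0° ✓; |FP| = 12.60 ✓; ∠(FP, PG) = 98.50° ✗; |PG| = 36.60 ✓.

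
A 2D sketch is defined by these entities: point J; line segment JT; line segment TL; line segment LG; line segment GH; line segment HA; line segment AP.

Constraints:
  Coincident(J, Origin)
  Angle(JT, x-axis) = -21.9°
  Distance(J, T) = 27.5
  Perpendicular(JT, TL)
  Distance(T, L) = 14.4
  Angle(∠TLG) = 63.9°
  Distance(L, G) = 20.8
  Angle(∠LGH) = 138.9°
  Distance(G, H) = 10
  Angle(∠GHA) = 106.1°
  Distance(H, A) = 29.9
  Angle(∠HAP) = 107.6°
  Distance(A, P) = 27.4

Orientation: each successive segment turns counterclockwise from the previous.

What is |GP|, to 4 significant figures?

44.16

J is at the origin; JT runs at -21.9° with length 27.5, so T = (25.52, -10.26). The perpendicularity gives TL at right angles to JT, so TL runs at 68.10°; with |TL| = 14.4, L = (30.89, 3.104). ∠TLG = 63.9° gives LG at -175.8° from the x-axis; with |LG| = 20.8, G = (10.14, 1.580). ∠LGH = 138.9° gives GH at -134.7° from the x-axis; with |GH| = 10.0, H = (3.108, -5.528). ∠GHA = 106.1° gives HA at -60.80° from the x-axis; with |HA| = 29.9, A = (17.70, -31.63). ∠HAP = 107.6° gives AP at 11.60° from the x-axis; with |AP| = 27.4, P = (44.54, -26.12). Then |GP| = |P − G| = 44.16.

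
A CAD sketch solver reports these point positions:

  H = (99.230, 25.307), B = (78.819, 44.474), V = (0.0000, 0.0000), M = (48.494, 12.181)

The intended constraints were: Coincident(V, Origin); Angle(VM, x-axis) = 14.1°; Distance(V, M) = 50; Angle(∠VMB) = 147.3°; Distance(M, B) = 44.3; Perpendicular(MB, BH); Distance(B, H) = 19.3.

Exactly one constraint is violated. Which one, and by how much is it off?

Distance(B, H) = 19.3 — off by 8.70.

V = (0.00, 0.00) ✓; VM at 14.10° ✓; |VM| = 50.00 ✓; ∠VMB = 147.3° ✓; |MB| = 44.30 ✓; ∠(MB, BH) = 90.00° ✓; |BH| = 28.00 ✗.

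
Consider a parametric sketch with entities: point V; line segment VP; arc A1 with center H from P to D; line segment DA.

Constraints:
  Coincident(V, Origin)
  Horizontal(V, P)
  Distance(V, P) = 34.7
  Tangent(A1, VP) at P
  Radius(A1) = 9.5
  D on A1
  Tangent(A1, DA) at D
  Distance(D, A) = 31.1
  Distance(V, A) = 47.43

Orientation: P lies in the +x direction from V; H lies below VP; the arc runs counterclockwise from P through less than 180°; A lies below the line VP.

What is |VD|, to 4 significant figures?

26.88

V is at the origin; VP is horizontal with |VP| = 34.7 and P on the +x side, so P = (34.70, 0.000). The tangent condition forces HP to be normal to VP, so H = P + (0, -9.5) = (34.70, -9.500). Since HD ⟂ DA (tangency), |HA| = √(9.5² + 31.1²) = 32.52 regardless of where D sits on A1. So A lies on both circle(V, 47.43) and circle(H, 32.52); the below-VP intersection is A = (24.75, -40.46). D is the foot of the tangent from A: D = (25.20, -9.363).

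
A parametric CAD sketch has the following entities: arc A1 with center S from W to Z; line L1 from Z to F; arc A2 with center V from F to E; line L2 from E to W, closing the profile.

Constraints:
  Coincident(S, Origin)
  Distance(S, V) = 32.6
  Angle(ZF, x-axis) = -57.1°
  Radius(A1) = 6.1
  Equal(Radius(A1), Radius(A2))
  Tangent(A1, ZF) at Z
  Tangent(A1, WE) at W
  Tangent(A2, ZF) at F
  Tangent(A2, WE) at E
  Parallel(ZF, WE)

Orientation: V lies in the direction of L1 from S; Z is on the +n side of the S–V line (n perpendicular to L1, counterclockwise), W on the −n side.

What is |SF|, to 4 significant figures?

33.17

The slot axis is L1's direction at -57.1°, so u = (cos -57.1°, sin -57.1°) = (0.5432, -0.8396) and n = (−sin -57.1°, cos -57.1°) = (0.8396, 0.5432). S is at the origin and V lies 32.6 along u from S, so V = 32.6·u = (17.71, -27.37). Tangency of A1 to both parallel lines with radius 6.1 puts Z and W at S ± 6.1·n: Z = (5.122, 3.313), W = (-5.122, -3.313). Equal radii place F and E the same way about V: F = V + 6.1·n = (22.83, -24.06), E = V − 6.1·n = (12.59, -30.68). Then |SF| = |F − S| = 33.17.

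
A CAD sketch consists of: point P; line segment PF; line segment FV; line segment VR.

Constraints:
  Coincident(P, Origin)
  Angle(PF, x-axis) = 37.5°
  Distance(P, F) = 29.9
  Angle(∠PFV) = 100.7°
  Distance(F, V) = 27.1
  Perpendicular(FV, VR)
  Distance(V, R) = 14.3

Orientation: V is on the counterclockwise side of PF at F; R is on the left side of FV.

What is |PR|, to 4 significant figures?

35.97

∠PFV = 100.7°, so FV runs at 37.5° + (180° − 100.7°) = 116.8° from the x-axis; with |FV| = 27.1, V = F + 27.1·(cos 116.8°, sin 116.8°) = (11.50, 42.39). The perpendicularity gives VR at right angles to FV; with |VR| = 14.3 on the left of FV, R = V + 14.3·(-0.8926, -0.4509) = (-1.261, 35.94). Then |PR| = |R − P| = 35.97.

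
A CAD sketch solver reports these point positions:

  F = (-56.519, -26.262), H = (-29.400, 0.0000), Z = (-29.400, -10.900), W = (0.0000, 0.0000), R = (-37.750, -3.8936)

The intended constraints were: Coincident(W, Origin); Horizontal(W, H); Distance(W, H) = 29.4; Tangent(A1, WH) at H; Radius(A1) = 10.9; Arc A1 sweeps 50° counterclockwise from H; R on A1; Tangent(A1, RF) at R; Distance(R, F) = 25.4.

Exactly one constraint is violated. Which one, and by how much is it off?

Distance(R, F) = 25.4 — off by 3.80.

W = (0.00, 0.00) ✓; W.y = 0.00, H.y = 0.00 ✓; |WH| = 29.40 ✓; ∠(ZH, HW) = 90.00° ✓; |ZH| = 10.90 ✓; bearing(Z→R) − bearing(Z→H) = 50.00° ✓; |ZR| = 10.90 ✓; ∠(ZR, RF) = 90.00° ✓; |RF| = 29.20 ✗.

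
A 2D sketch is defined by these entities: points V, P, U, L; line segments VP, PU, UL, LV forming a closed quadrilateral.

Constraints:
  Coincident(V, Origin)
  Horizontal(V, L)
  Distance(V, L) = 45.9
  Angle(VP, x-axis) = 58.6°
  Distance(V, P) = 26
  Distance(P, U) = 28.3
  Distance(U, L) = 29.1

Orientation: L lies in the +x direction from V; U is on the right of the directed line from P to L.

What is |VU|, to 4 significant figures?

18.35

Checks: |PU| = 28.30 ✓; |UL| = 29.10 ✓.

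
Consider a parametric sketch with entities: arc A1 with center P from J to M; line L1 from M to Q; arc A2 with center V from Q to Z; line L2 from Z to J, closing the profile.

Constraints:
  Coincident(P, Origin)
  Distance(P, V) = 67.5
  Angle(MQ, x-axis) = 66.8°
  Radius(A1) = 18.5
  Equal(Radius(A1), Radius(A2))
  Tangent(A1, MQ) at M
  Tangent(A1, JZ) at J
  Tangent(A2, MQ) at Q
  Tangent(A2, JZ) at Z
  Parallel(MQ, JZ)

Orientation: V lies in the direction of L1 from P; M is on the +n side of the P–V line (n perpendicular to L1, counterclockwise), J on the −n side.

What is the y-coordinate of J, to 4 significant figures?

-7.288

The slot axis is L1's direction at 66.8°, so u = (cos 66.8°, sin 66.8°) = (0.3939, 0.9191) and n = (−sin 66.8°, cos 66.8°) = (-0.9191, 0.3939). P is at the origin and V lies 67.5 along u from P, so V = 67.5·u = (26.59, 62.04). Tangency of A1 to both parallel lines with radius 18.5 puts M and J at P ± 18.5·n: M = (-17.00, 7.288), J = (17.00, -7.288). So J.y = -7.288.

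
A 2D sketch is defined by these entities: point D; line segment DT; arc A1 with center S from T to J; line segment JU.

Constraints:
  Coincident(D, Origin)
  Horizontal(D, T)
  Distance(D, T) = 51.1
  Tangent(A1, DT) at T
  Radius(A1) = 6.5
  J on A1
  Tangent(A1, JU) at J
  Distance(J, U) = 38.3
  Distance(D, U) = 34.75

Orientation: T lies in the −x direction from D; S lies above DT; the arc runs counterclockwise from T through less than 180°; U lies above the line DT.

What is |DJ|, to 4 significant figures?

46.56

D is at the origin; D and T share the same y with |DT| = 51.1 and T on the −x side, so T = (-51.10, 0.000). A1 meets DT tangentially, so ST is at right angles to DT, so S = T + (0, 6.5) = (-51.10, 6.500). Since SJ ⟂ JU (tangency), |SU| = √(6.5² + 38.3²) = 38.85 regardless of where J sits on A1. So U lies on both circle(D, 34.75) and circle(S, 38.85); the above-DT intersection is U = (-19.34, 28.87). J is the foot of the tangent from U: J = (-46.52, 1.887).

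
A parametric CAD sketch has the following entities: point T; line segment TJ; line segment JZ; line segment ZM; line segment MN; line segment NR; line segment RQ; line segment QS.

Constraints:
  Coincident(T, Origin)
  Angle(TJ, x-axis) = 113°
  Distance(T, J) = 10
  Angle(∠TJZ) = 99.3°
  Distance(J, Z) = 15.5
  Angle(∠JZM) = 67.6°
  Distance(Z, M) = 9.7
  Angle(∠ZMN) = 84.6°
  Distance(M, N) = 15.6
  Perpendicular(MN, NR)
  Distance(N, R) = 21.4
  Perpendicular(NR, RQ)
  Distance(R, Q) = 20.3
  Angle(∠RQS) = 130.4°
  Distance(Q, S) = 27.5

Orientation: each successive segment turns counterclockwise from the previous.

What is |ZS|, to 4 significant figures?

25.18

T is at the origin; TJ runs at 113.0° with length 10.0, so J = (-3.907, 9.205). ∠TJZ = 99.3° gives JZ at -166.3° from the x-axis; with |JZ| = 15.5, Z = (-18.97, 5.534). ∠JZM = 67.6° gives ZM at -53.90° from the x-axis; with |ZM| = 9.7, M = (-13.25, -2.303). ∠ZMN = 84.6° gives MN at 41.50° from the x-axis; with |MN| = 15.6, N = (-1.567, 8.033). MN is perpendicular to NR, so NR runs at 131.5°; with |NR| = 21.4, R = (-15.75, 24.06). The perpendicularity gives RQ at right angles to NR, so RQ runs at -138.5°; with |RQ| = 20.3, Q = (-30.95, 10.61). ∠RQS = 130.4° gives QS at -88.90° from the x-axis; with |QS| = 27.5, S = (-30.42, -16.89). Then |ZS| = |S − Z| = 25.18.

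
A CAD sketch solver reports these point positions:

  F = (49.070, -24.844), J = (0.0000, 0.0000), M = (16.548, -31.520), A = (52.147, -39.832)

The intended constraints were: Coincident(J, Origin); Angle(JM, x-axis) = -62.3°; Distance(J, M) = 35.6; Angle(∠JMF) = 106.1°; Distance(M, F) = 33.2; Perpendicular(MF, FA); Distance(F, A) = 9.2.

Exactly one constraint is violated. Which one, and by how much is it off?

Distance(F, A) = 9.2 — off by 6.10.

J = (0.00, 0.00) ✓; JM at -62.30° ✓; |JM| = 35.60 ✓; ∠JMF = 106.1° ✓; |MF| = 33.20 ✓; ∠(MF, FA) = 90.00° ✓; |FA| = 15.30 ✗.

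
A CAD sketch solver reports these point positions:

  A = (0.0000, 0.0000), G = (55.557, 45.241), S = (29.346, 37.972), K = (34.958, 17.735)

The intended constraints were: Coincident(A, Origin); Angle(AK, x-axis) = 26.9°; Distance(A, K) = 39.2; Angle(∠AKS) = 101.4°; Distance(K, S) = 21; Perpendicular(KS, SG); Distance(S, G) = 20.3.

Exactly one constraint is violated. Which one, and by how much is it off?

Distance(S, G) = 20.3 — off by 6.90.

A = (0.00, 0.00) ✓; AK at 26.90° ✓; |AK| = 39.20 ✓; ∠AKS = 101.4° ✓; |KS| = 21.00 ✓; ∠(KS, SG) = 90.00° ✓; |SG| = 27.20 ✗.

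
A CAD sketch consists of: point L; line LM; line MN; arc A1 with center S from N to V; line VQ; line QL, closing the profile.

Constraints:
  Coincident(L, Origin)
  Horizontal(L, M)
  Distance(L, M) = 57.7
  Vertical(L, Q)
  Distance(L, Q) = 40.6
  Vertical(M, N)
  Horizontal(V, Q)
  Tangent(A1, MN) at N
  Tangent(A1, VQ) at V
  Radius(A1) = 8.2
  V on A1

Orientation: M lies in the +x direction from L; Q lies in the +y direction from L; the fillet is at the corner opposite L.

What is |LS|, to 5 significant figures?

59.161

L is at the origin; LM is horizontal with |LM| = 57.7 and M on the +x side, so M = (57.700, 0.0000). L and Q share the same x with |LQ| = 40.6 and Q on the +y side, so Q = (0.0000, 40.600). The virtual corner opposite L is at (57.700, 40.600). Since A1 is tangent to MN there, SN ⟂ MN and the tangent condition forces SV to be normal to VQ, with radius 8.2, so the center S sits 8.2 in from both sides at S = (49.500, 32.400). Then |LS| = |S − L| = 59.161.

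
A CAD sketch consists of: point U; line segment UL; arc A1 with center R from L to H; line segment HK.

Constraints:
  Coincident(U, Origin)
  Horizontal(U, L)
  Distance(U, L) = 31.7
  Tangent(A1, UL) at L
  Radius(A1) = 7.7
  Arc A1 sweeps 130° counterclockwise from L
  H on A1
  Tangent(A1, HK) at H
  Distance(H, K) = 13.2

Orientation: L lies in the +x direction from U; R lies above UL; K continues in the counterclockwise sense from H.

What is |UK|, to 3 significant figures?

37.0

U is at the origin; U and L share the same y with |UL| = 31.7 and L on the +x side, so L = (31.7, 0.00). Since A1 is tangent to UL there, RL ⟂ UL, so R = L + (0, 7.7) = (31.7, 7.70). On A1, L sits at bearing -90° from R; a 130° counterclockwise sweep puts H at bearing 40°, so H = R + 7.7·(cos 40°, sin 40°) = (37.6, 12.6). The tangent condition forces RH to be normal to HK, so HK runs along (−sin 40°, cos 40°); with |HK| = 13.2, K = (29.1, 22.8). Then |UK| = |K − U| = 37.0.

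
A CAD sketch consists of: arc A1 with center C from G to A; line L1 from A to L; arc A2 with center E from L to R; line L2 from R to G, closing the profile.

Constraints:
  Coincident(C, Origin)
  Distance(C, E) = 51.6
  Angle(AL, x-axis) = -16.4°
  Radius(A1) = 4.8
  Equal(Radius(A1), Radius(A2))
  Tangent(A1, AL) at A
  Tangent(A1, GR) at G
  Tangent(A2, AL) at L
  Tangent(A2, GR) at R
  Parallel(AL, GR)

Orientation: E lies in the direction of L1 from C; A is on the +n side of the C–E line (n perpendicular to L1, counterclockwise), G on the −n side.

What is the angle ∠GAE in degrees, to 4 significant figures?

84.69°

C is at the origin and E lies 51.6 along u from C, so E = 51.6·u = (49.50, -14.57). Tangency of A1 to both parallel lines with radius 4.8 puts A and G at C ± 4.8·n: A = (1.355, 4.605), G = (-1.355, -4.605). Then cos ∠GAE = AG·AE / (|AG||AE|), giving 84.69°.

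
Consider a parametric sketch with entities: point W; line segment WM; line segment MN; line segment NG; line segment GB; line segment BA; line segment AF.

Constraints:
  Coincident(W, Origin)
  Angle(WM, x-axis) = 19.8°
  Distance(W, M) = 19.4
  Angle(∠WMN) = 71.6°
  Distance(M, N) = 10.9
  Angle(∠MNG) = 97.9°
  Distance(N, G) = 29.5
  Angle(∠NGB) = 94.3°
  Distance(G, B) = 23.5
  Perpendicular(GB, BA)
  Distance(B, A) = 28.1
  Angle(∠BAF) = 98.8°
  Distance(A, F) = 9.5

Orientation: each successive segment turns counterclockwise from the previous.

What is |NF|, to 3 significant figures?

16.3

W is at the origin; WM runs at 19.8° with length 19.4, so M = (18.3, 6.57). ∠WMN = 71.6° gives MN at 128° from the x-axis; with |MN| = 10.9, N = (11.5, 15.1). ∠MNG = 97.9° gives NG at -150° from the x-axis; with |NG| = 29.5, G = (-14.0, 0.254). ∠NGB = 94.3° gives GB at -64.0° from the x-axis; with |GB| = 23.5, B = (-3.66, -20.9). GB is perpendicular to BA, so BA runs at 26.0°; with |BA| = 28.1, A = (21.6, -8.55). ∠BAF = 98.8° gives AF at 107° from the x-axis; with |AF| = 9.5, F = (18.8, 0.526). Then |NF| = |F − N| = 16.3.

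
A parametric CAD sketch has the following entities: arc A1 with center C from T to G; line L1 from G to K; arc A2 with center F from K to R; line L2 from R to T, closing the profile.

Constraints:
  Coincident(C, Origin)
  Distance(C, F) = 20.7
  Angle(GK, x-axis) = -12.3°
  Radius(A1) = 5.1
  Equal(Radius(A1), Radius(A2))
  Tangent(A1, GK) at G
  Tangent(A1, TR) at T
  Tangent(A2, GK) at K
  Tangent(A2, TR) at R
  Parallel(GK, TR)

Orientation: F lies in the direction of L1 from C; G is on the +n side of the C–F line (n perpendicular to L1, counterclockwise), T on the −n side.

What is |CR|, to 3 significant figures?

21.3

The slot axis is L1's direction at -12.3°, so u = (cos -12.3°, sin -12.3°) = (0.977, -0.213) and n = (−sin -12.3°, cos -12.3°) = (0.213, 0.977). C is at the origin and F lies 20.7 along u from C, so F = 20.7·u = (20.2, -4.41). Tangency of A1 to both parallel lines with radius 5.1 puts G and T at C ± 5.1·n: G = (1.09, 4.98), T = (-1.09, -4.98). Equal radii place K and R the same way about F: K = F + 5.1·n = (21.3, 0.573), R = F − 5.1·n = (19.1, -9.39). Then |CR| = |R − C| = 21.3.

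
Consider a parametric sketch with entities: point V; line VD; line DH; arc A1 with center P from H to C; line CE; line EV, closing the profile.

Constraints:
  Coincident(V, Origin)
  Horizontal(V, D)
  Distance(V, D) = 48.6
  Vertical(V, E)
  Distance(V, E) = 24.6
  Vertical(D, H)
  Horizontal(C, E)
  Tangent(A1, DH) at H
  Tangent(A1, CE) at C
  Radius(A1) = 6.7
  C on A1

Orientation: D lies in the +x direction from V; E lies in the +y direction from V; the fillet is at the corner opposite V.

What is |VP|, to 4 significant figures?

45.56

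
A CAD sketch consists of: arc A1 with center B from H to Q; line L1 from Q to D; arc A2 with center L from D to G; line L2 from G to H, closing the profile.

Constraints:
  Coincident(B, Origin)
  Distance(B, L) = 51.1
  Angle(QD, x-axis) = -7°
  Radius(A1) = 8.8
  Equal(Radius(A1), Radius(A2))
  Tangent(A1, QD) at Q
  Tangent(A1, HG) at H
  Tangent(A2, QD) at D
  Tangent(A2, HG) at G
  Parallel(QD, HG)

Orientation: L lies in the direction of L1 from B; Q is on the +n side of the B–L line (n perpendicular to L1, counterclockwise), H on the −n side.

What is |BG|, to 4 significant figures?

51.85

The slot axis is L1's direction at -7.0°, so u = (cos -7.0°, sin -7.0°) = (0.9925, -0.1219) and n = (−sin -7.0°, cos -7.0°) = (0.1219, 0.9925). B is at the origin and L lies 51.1 along u from B, so L = 51.1·u = (50.72, -6.228). Tangency of A1 to both parallel lines with radius 8.8 puts Q and H at B ± 8.8·n: Q = (1.072, 8.734), H = (-1.072, -8.734). Equal radii place D and G the same way about L: D = L + 8.8·n = (51.79, 2.507), G = L − 8.8·n = (49.65, -14.96). Then |BG| = |G − B| = 51.85.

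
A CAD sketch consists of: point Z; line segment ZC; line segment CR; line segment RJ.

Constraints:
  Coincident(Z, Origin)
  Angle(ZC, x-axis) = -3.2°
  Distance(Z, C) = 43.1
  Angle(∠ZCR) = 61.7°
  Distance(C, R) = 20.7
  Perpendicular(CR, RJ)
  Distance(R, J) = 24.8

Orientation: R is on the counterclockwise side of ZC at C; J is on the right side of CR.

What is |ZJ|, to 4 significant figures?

62.75

Z is at the origin; ZC runs at -3.2° with length 43.1, so C = 43.1·(cos -3.2°, sin -3.2°) = (43.03, -2.406). ∠ZCR = 61.7°, so CR runs at -3.2° + (180° − 61.7°) = 115.1° from the x-axis; with |CR| = 20.7, R = C + 20.7·(cos 115.1°, sin 115.1°) = (34.25, 16.34). CR is perpendicular to RJ; with |RJ| = 24.8 on the right of CR, J = R + 24.8·(0.9056, 0.4242) = (56.71, 26.86). Then |ZJ| = |J − Z| = 62.75.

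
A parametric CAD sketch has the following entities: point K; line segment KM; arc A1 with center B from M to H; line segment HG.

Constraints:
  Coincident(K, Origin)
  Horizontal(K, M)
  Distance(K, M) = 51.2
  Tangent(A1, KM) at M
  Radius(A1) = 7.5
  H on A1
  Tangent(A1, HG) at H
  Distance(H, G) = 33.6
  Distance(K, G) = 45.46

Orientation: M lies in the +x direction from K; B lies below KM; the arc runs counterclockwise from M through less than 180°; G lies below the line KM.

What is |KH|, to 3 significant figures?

44.7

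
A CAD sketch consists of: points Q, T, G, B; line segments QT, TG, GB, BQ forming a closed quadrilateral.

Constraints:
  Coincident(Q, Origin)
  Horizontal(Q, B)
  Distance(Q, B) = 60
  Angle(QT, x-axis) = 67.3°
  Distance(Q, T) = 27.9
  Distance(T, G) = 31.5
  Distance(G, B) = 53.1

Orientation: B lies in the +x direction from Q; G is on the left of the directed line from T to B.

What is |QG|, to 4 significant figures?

57.89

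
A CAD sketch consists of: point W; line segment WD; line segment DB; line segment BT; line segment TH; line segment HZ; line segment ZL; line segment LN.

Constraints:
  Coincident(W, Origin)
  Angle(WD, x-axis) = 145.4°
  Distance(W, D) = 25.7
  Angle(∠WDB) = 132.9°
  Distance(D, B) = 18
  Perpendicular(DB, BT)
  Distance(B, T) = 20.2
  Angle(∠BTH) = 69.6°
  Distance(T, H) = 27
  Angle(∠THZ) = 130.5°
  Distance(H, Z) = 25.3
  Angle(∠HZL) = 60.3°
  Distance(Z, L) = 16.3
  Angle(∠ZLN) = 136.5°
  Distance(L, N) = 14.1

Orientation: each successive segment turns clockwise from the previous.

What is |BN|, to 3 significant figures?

9.52

W is at the origin; WD runs at 145.4° with length 25.7, so D = (-21.2, 14.6). ∠WDB = 132.9° gives DB at 98.3° from the x-axis; with |DB| = 18.0, B = (-23.8, 32.4). The perpendicularity gives BT at right angles to DB, so BT runs at 8.30°; with |BT| = 20.2, T = (-3.76, 35.3). ∠BTH = 69.6° gives TH at -102° from the x-axis; with |TH| = 27.0, H = (-9.42, 8.92). ∠THZ = 130.5° gives HZ at -152° from the x-axis; with |HZ| = 25.3, Z = (-31.7, -3.11). ∠HZL = 60.3° gives ZL at 88.7° from the x-axis; with |ZL| = 16.3, L = (-31.3, 13.2). ∠ZLN = 136.5° gives LN at 45.2° from the x-axis; with |LN| = 14.1, N = (-21.4, 23.2). Then |BN| = |N − B| = 9.52.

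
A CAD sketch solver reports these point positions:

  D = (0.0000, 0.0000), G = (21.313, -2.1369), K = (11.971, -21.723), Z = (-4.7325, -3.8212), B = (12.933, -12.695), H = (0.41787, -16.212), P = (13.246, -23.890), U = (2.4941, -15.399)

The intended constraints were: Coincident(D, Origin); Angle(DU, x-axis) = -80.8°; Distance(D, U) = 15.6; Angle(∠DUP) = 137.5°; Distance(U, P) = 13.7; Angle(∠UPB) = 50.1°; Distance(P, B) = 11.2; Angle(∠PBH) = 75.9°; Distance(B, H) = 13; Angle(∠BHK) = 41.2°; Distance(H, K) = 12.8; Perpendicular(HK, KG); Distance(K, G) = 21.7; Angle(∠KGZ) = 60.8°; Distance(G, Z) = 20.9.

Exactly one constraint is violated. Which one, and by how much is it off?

Distance(G, Z) = 20.9 — off by 5.20.

D = (0.00, 0.00) ✓; DU at -80.80° ✓; |DU| = 15.60 ✓; ∠DUP = 137.5° ✓; |UP| = 13.70 ✓; ∠UPB = 50.10° ✓; |PB| = 11.20 ✓; ∠PBH = 75.91° ✓; |BH| = 13.00 ✓; ∠BHK = 41.20° ✓; |HK| = 12.80 ✓; ∠(HK, KG) = 90.00° ✓; |KG| = 21.70 ✓; ∠KGZ = 60.80° ✓; |GZ| = 26.10 ✗.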